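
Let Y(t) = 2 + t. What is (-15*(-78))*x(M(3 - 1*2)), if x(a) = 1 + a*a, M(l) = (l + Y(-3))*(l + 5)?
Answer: 1170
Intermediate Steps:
M(l) = (-1 + l)*(5 + l) (M(l) = (l + (2 - 3))*(l + 5) = (l - 1)*(5 + l) = (-1 + l)*(5 + l))
x(a) = 1 + a²
(-15*(-78))*x(M(3 - 1*2)) = (-15*(-78))*(1 + (-5 + (3 - 1*2)² + 4*(3 - 1*2))²) = 1170*(1 + (-5 + (3 - 2)² + 4*(3 - 2))²) = 1170*(1 + (-5 + 1² + 4*1)²) = 1170*(1 + (-5 + 1 + 4)²) = 1170*(1 + 0²) = 1170*(1 + 0) = 1170*1 = 1170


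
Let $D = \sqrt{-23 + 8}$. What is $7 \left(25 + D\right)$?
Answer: $175 + 7 i \sqrt{15} \approx 175.0 + 27.111 i$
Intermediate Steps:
$D = i \sqrt{15}$ ($D = \sqrt{-15} = i \sqrt{15} \approx 3.873 i$)
$7 \left(25 + D\right) = 7 \left(25 + i \sqrt{15}\right) = 175 + 7 i \sqrt{15}$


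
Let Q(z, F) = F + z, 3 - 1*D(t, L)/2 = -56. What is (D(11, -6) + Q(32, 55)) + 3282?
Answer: 3487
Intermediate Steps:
D(t, L) = 118 (D(t, L) = 6 - 2*(-56) = 6 + 112 = 118)
(D(11, -6) + Q(32, 55)) + 3282 = (118 + (55 + 32)) + 3282 = (118 + 87) + 3282 = 205 + 3282 = 3487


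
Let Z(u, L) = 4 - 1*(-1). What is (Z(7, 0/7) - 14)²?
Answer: 81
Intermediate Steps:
Z(u, L) = 5 (Z(u, L) = 4 + 1 = 5)
(Z(7, 0/7) - 14)² = (5 - 14)² = (-9)² = 81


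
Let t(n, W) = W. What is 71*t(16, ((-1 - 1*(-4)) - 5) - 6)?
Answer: -568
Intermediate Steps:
71*t(16, ((-1 - 1*(-4)) - 5) - 6) = 71*(((-1 - 1*(-4)) - 5) - 6) = 71*(((-1 + 4) - 5) - 6) = 71*((3 - 5) - 6) = 71*(-2 - 6) = 71*(-8) = -568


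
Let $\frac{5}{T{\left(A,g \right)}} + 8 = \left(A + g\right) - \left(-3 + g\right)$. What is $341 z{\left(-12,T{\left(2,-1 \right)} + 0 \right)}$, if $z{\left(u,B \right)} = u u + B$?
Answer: $\frac{145607}{3} \approx 48536.0$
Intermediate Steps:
$T{\left(A,g \right)} = \frac{5}{-5 + A}$ ($T{\left(A,g \right)} = \frac{5}{-8 + \left(\left(A + g\right) - \left(-3 + g\right)\right)} = \frac{5}{-8 + \left(3 + A\right)} = \frac{5}{-5 + A}$)
$z{\left(u,B \right)} = B + u^{2}$ ($z{\left(u,B \right)} = u^{2} + B = B + u^{2}$)
$341 z{\left(-12,T{\left(2,-1 \right)} + 0 \right)} = 341 \left(\left(\frac{5}{-5 + 2} + 0\right) + \left(-12\right)^{2}\right) = 341 \left(\left(\frac{5}{-3} + 0\right) + 144\right) = 341 \left(\left(5 \left(- \frac{1}{3}\right) + 0\right) + 144\right) = 341 \left(\left(- \frac{5}{3} + 0\right) + 144\right) = 341 \left(- \frac{5}{3} + 144\right) = 341 \cdot \frac{427}{3} = \frac{145607}{3}$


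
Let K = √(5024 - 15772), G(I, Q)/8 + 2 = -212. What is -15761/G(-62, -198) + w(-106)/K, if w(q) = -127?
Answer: 15761/1712 + 127*I*√2687/5374 ≈ 9.2062 + 1.225*I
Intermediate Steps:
G(I, Q) = -1712 (G(I, Q) = -16 + 8*(-212) = -16 - 1696 = -1712)
K = 2*I*√2687 (K = √(-10748) = 2*I*√2687 ≈ 103.67*I)
-15761/G(-62, -198) + w(-106)/K = -15761/(-1712) - 127*(-I*√2687/5374) = -15761*(-1/1712) - (-127)*I*√2687/5374 = 15761/1712 + 127*I*√2687/5374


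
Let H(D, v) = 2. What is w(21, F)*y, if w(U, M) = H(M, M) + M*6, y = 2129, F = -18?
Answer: -225674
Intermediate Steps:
w(U, M) = 2 + 6*M (w(U, M) = 2 + M*6 = 2 + 6*M)
w(21, F)*y = (2 + 6*(-18))*2129 = (2 - 108)*2129 = -106*2129 = -225674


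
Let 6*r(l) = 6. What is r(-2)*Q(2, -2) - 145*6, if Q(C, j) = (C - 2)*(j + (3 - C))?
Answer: -870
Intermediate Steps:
r(l) = 1 (r(l) = (⅙)*6 = 1)
Q(C, j) = (-2 + C)*(3 + j - C)
r(-2)*Q(2, -2) - 145*6 = 1*(-6 - 1*2² - 2*(-2) + 5*2 + 2*(-2)) - 145*6 = 1*(-6 - 1*4 + 4 + 10 - 4) - 870 = 1*(-6 - 4 + 4 + 10 - 4) - 870 = 1*0 - 870 = 0 - 870 = -870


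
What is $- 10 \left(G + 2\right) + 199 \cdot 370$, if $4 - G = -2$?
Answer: $73550$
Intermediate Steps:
$G = 6$ ($G = 4 - -2 = 4 + 2 = 6$)
$- 10 \left(G + 2\right) + 199 \cdot 370 = - 10 \left(6 + 2\right) + 199 \cdot 370 = \left(-10\right) 8 + 73630 = -80 + 73630 = 73550$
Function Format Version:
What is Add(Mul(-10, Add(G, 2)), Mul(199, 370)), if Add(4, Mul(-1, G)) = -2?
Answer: 73550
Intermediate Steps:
G = 6 (G = Add(4, Mul(-1, -2)) = Add(4, 2) = 6)
Add(Mul(-10, Add(G, 2)), Mul(199, 370)) = Add(Mul(-10, Add(6, 2)), Mul(199, 370)) = Add(Mul(-10, 8), 73630) = Add(-80, 73630) = 73550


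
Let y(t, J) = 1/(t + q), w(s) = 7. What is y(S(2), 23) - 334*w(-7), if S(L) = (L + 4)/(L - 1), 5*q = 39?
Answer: -161317/69 ≈ -2337.9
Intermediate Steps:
q = 39/5 (q = (⅕)*39 = 39/5 ≈ 7.8000)
S(L) = (4 + L)/(-1 + L)
y(t, J) = 1/(39/5 + t) (y(t, J) = 1/(t + 39/5) = 1/(39/5 + t))
y(S(2), 23) - 334*w(-7) = 5/(39 + 5*((4 + 2)/(-1 + 2))) - 334*7 = 5/(39 + 5*(6/1)) - 2338 = 5/(39 + 5*(1*6)) - 2338 = 5/(39 + 5*6) - 2338 = 5/(39 + 30) - 2338 = 5/69 - 2338 = -161317/69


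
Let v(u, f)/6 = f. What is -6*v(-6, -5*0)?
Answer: 0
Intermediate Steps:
v(u, f) = 6*f
-6*v(-6, -5*0) = -36*(-5*0) = -36*0 = -6*0 = 0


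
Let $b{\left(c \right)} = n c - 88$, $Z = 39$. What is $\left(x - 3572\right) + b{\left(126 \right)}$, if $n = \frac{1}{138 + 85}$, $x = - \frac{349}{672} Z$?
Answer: $- \frac{183807847}{49952} \approx -3679.7$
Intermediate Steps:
$x = - \frac{4537}{224}$ ($x = - \frac{349}{672} \cdot 39 = \left(-349\right) \frac{1}{672} \cdot 39 = \left(- \frac{349}{672}\right) 39 = - \frac{4537}{224} \approx -20.254$)
$n = \frac{1}{223} \approx 0.0044843$
$b{\left(c \right)} = -88 + \frac{c}{223}$ ($b{\left(c \right)} = \frac{c}{223} - 88 = -88 + \frac{c}{223}$)
$\left(x - 3572\right) + b{\left(126 \right)} = \left(- \frac{4537}{224} - 3572\right) + \left(-88 + \frac{1}{223} \cdot 126\right) = - \frac{804665}{224} + \left(-88 + \frac{126}{223}\right) = - \frac{804665}{224} - \frac{19498}{223} = - \frac{183807847}{49952}$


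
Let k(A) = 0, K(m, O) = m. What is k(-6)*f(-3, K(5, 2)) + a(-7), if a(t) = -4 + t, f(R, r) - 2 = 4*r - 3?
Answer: -11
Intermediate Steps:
f(R, r) = -1 + 4*r (f(R, r) = 2 + (4*r - 3) = 2 + (-3 + 4*r) = -1 + 4*r)
k(-6)*f(-3, K(5, 2)) + a(-7) = 0*(-1 + 4*5) + (-4 - 7) = 0*(-1 + 20) - 11 = 0*19 - 11 = 0 - 11 = -11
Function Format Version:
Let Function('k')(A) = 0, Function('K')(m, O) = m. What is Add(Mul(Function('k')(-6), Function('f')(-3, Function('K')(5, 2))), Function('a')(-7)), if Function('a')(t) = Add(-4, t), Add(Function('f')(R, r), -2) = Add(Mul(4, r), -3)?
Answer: -11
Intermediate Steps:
Function('f')(R, r) = Add(-1, Mul(4, r)) (Function('f')(R, r) = Add(2, Add(Mul(4, r), -3)) = Add(2, Add(-3, Mul(4, r))) = Add(-1, Mul(4, r)))
Add(Mul(Function('k')(-6), Function('f')(-3, Function('K')(5, 2))), Function('a')(-7)) = Add(Mul(0, Add(-1, Mul(4, 5))), Add(-4, -7)) = Add(Mul(0, Add(-1, 20)), -11) = Add(Mul(0, 19), -11) = Add(0, -11) = -11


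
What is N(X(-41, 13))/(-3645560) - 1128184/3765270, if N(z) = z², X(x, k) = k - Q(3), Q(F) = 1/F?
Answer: -308509993477/1029488827590 ≈ -0.29967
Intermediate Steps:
Q(F) = 1/F
X(x, k) = -⅓ + k (X(x, k) = k - 1/3 = k - 1*⅓ = k - ⅓ = -⅓ + k)
N(X(-41, 13))/(-3645560) - 1128184/3765270 = (-⅓ + 13)²/(-3645560) - 1128184/3765270 = (38/3)²*(-1/3645560) - 1128184*1/3765270 = (1444/9)*(-1/3645560) - 564092/1882635 = -361/8202510 - 564092/1882635 = -308509993477/1029488827590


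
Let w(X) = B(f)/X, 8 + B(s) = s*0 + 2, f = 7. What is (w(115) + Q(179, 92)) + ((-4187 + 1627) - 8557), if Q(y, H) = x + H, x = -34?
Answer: -1271791/115 ≈ -11059.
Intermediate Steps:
B(s) = -6 (B(s) = -8 + (s*0 + 2) = -8 + (0 + 2) = -8 + 2 = -6)
w(X) = -6/X
Q(y, H) = -34 + H
(w(115) + Q(179, 92)) + ((-4187 + 1627) - 8557) = (-6/115 + (-34 + 92)) + ((-4187 + 1627) - 8557) = (-6*1/115 + 58) + (-2560 - 8557) = (-6/115 + 58) - 11117 = 6664/115 - 11117 = -1271791/115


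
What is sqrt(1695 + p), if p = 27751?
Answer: sqrt(29446) ≈ 171.60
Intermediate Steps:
sqrt(1695 + p) = sqrt(1695 + 27751) = sqrt(29446)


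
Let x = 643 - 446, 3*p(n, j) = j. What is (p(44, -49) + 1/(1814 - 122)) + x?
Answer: 305689/1692 ≈ 180.67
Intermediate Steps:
p(n, j) = j/3
x = 197
(p(44, -49) + 1/(1814 - 122)) + x = ((1/3)*(-49) + 1/(1814 - 122)) + 197 = (-49/3 + 1/1692) + 197 = -27635/1692 + 197 = 305689/1692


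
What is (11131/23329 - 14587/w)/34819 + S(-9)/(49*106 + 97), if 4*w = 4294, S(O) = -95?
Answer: -169153839992014/9227461102143427 ≈ -0.018332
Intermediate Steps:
w = 2147/2 (w = (¼)*4294 = 2147/2 ≈ 1073.5)
(11131/23329 - 14587/w)/34819 + S(-9)/(49*106 + 97) = (11131/23329 - 14587/2147/2)/34819 - 95/(49*106 + 97) = (11131*(1/23329) - 14587*2/2147)*(1/34819) - 95/(5194 + 97) = (11131/23329 - 29174/2147)*(1/34819) - 95/5291 = -656701989/50087363*1/34819 - 95*1/5291 = -656701989/1743991892297 - 95/5291 = -169153839992014/9227461102143427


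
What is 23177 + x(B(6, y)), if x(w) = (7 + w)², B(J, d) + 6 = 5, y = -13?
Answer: 23213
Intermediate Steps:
B(J, d) = -1 (B(J, d) = -6 + 5 = -1)
23177 + x(B(6, y)) = 23177 + (7 - 1)² = 23177 + 6² = 23177 + 36 = 23213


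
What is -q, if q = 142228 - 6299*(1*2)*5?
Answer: -79238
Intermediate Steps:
q = 79238 (q = 142228 - 6299*2*5 = 142228 - 6299*10 = 142228 - 1*62990 = 142228 - 62990 = 79238)
-q = -1*79238 = -79238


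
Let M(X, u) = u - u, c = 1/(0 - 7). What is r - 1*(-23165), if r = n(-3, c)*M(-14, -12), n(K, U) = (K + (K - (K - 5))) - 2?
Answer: 23165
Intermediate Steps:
c = -⅐ (c = 1/(-7) = -⅐ ≈ -0.14286)
M(X, u) = 0
n(K, U) = 3 + K (n(K, U) = (K + (K - (-5 + K))) - 2 = (K + (K + (5 - K))) - 2 = (K + 5) - 2 = (5 + K) - 2 = 3 + K)
r = 0 (r = (3 - 3)*0 = 0*0 = 0)
r - 1*(-23165) = 0 - 1*(-23165) = 0 + 23165 = 23165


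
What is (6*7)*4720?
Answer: 198240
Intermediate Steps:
(6*7)*4720 = 42*4720 = 198240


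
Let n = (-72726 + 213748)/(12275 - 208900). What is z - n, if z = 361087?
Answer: 70998872397/196625 ≈ 3.6109e+5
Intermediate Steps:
n = -141022/196625 (n = 141022/(-196625) = 141022*(-1/196625) = -141022/196625 ≈ -0.71721)
z - n = 361087 - 1*(-141022/196625) = 361087 + 141022/196625 = 70998872397/196625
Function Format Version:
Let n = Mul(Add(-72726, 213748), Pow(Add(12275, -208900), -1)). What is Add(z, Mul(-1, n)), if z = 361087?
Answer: Rational(70998872397, 196625) ≈ 3.6109e+5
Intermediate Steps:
n = Rational(-141022, 196625) (n = Mul(141022, Pow(-196625, -1)) = Mul(141022, Rational(-1, 196625)) = Rational(-141022, 196625) ≈ -0.71721)
Add(z, Mul(-1, n)) = Add(361087, Mul(-1, Rational(-141022, 196625))) = Add(361087, Rational(141022, 196625)) = Rational(70998872397, 196625)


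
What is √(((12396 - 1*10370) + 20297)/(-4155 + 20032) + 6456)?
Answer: √1627777279095/15877 ≈ 80.358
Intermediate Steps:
√(((12396 - 1*10370) + 20297)/(-4155 + 20032) + 6456) = √(((12396 - 10370) + 20297)/15877 + 6456) = √((2026 + 20297)*(1/15877) + 6456) = √(22323*(1/15877) + 6456) = √(22323/15877 + 6456) = √(102524235/15877) = √1627777279095/15877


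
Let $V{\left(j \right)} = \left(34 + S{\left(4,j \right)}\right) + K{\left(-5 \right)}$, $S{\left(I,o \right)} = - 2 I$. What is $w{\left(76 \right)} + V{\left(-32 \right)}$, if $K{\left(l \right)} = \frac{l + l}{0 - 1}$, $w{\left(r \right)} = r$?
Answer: $112$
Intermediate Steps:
$K{\left(l \right)} = - 2 l$ ($K{\left(l \right)} = \frac{2 l}{-1} = 2 l \left(-1\right) = - 2 l$)
$V{\left(j \right)} = 36$ ($V{\left(j \right)} = \left(34 - 8\right) - -10 = \left(34 - 8\right) + 10 = 26 + 10 = 36$)
$w{\left(76 \right)} + V{\left(-32 \right)} = 76 + 36 = 112$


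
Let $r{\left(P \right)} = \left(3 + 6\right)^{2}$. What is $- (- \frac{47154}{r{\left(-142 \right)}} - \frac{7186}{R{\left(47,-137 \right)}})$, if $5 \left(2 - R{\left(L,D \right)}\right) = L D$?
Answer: $\frac{102335492}{174123} \approx 587.72$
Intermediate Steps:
$r{\left(P \right)} = 81$ ($r{\left(P \right)} = 9^{2} = 81$)
$R{\left(L,D \right)} = 2 - \frac{D L}{5}$ ($R{\left(L,D \right)} = 2 - \frac{L D}{5} = 2 - \frac{D L}{5}$)
$- (- \frac{47154}{r{\left(-142 \right)}} - \frac{7186}{R{\left(47,-137 \right)}}) = - (- \frac{47154}{81} - \frac{7186}{2 - \left(- \frac{137}{5}\right) 47}) = - (\left(-47154\right) \frac{1}{81} - \frac{7186}{2 + \frac{6439}{5}}) = - (- \frac{15718}{27} - \frac{7186}{\frac{6449}{5}}) = - (- \frac{15718}{27} - \frac{35930}{6449}) = \left(-1\right) \left(- \frac{102335492}{174123}\right) = \frac{102335492}{174123}$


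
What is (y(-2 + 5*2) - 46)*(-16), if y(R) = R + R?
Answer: 480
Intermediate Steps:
y(R) = 2*R
(y(-2 + 5*2) - 46)*(-16) = (2*(-2 + 5*2) - 46)*(-16) = (2*(-2 + 10) - 46)*(-16) = (2*8 - 46)*(-16) = (16 - 46)*(-16) = -30*(-16) = 480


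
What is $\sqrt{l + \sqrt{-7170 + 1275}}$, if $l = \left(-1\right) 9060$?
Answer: $\sqrt{-9060 + 3 i \sqrt{655}} \approx 0.4033 + 95.185 i$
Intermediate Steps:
$l = -9060$
$\sqrt{l + \sqrt{-7170 + 1275}} = \sqrt{-9060 + \sqrt{-7170 + 1275}} = \sqrt{-9060 + \sqrt{-5895}} = \sqrt{-9060 + 3 i \sqrt{655}}$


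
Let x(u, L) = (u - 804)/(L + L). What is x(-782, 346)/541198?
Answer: -793/187254508 ≈ -4.2349e-6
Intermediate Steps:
x(u, L) = (-804 + u)/(2*L) (x(u, L) = (-804 + u)/((2*L)) = (-804 + u)*(1/(2*L)) = (-804 + u)/(2*L))
x(-782, 346)/541198 = ((½)*(-804 - 782)/346)/541198 = ((½)*(1/346)*(-1586))*(1/541198) = -793/346*1/541198 = -793/187254508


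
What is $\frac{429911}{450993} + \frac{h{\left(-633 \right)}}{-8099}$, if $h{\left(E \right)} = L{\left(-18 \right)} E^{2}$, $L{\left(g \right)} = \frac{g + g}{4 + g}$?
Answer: $- \frac{3228369870863}{25568146149} \approx -126.27$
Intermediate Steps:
$L{\left(g \right)} = \frac{2 g}{4 + g}$
$h{\left(E \right)} = \frac{18 E^{2}}{7}$ ($h{\left(E \right)} = 2 \left(-18\right) \frac{1}{4 - 18} E^{2} = 2 \left(-18\right) \frac{1}{-14} E^{2} = 2 \left(-18\right) \left(- \frac{1}{14}\right) E^{2} = \frac{18 E^{2}}{7}$)
$\frac{429911}{450993} + \frac{h{\left(-633 \right)}}{-8099} = \frac{429911}{450993} + \frac{\frac{18}{7} \left(-633\right)^{2}}{-8099} = 429911 \cdot \frac{1}{450993} + \frac{18}{7} \cdot 400689 \left(- \frac{1}{8099}\right) = \frac{429911}{450993} + \frac{7212402}{7} \left(- \frac{1}{8099}\right) = \frac{429911}{450993} - \frac{7212402}{56693} = - \frac{3228369870863}{25568146149}$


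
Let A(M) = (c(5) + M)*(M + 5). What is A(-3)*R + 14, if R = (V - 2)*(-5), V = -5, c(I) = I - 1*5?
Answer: -196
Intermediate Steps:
c(I) = -5 + I (c(I) = I - 5 = -5 + I)
A(M) = M*(5 + M) (A(M) = ((-5 + 5) + M)*(M + 5) = (0 + M)*(5 + M) = M*(5 + M))
R = 35 (R = (-5 - 2)*(-5) = -7*(-5) = 35)
A(-3)*R + 14 = -3*(5 - 3)*35 + 14 = -3*2*35 + 14 = -6*35 + 14 = -210 + 14 = -196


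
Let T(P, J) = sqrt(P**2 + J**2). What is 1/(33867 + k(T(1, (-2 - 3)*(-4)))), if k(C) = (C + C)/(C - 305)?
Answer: 1568448103/53118618322832 + 305*sqrt(401)/53118618322832 ≈ 2.9527e-5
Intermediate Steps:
T(P, J) = sqrt(J**2 + P**2)
k(C) = 2*C/(-305 + C) (k(C) = (2*C)/(-305 + C) = 2*C/(-305 + C))
1/(33867 + k(T(1, (-2 - 3)*(-4)))) = 1/(33867 + 2*sqrt(((-2 - 3)*(-4))**2 + 1**2)/(-305 + sqrt(((-2 - 3)*(-4))**2 + 1**2))) = 1/(33867 + 2*sqrt((-5*(-4))**2 + 1)/(-305 + sqrt((-5*(-4))**2 + 1))) = 1/(33867 + 2*sqrt(20**2 + 1)/(-305 + sqrt(20**2 + 1))) = 1/(33867 + 2*sqrt(400 + 1)/(-305 + sqrt(400 + 1))) = 1/(33867 + 2*sqrt(401)/(-305 + sqrt(401)))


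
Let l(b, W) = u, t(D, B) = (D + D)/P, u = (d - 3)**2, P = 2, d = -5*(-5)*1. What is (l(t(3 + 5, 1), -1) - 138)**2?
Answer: 119716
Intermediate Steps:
d = 25 (d = 25*1 = 25)
u = 484 (u = (25 - 3)**2 = 22**2 = 484)
t(D, B) = D (t(D, B) = (D + D)/2 = (2*D)*(1/2) = D)
l(b, W) = 484
(l(t(3 + 5, 1), -1) - 138)**2 = (484 - 138)**2 = 346**2 = 119716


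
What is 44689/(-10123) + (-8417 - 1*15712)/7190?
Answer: -565571777/72784370 ≈ -7.7705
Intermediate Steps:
44689/(-10123) + (-8417 - 1*15712)/7190 = 44689*(-1/10123) + (-8417 - 15712)*(1/7190) = -44689/10123 - 24129*1/7190 = -44689/10123 - 24129/7190 = -565571777/72784370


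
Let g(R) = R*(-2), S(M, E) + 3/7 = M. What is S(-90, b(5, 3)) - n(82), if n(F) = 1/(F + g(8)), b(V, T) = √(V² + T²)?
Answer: -41785/462 ≈ -90.444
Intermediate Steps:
b(V, T) = √(T² + V²)
S(M, E) = -3/7 + M
g(R) = -2*R
n(F) = 1/(-16 + F) (n(F) = 1/(F - 2*8) = 1/(F - 16) = 1/(-16 + F))
S(-90, b(5, 3)) - n(82) = (-3/7 - 90) - 1/(-16 + 82) = -633/7 - 1/66 = -41785/462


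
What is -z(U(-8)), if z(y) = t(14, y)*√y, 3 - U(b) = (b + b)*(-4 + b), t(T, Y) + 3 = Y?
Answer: 576*I*√21 ≈ 2639.6*I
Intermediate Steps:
t(T, Y) = -3 + Y
U(b) = 3 - 2*b*(-4 + b) (U(b) = 3 - (b + b)*(-4 + b) = 3 - 2*b*(-4 + b))
z(y) = √y*(-3 + y) (z(y) = (-3 + y)*√y = √y*(-3 + y))
-z(U(-8)) = -√(3 - 2*(-8)² + 8*(-8))*(-3 + (3 - 2*(-8)² + 8*(-8))) = -√(3 - 2*64 - 64)*(-3 + (3 - 2*64 - 64)) = -√(3 - 128 - 64)*(-3 + (3 - 128 - 64)) = -√(-189)*(-3 - 189) = -3*I*√21*(-192) = -(-576)*I*√21 = 576*I*√21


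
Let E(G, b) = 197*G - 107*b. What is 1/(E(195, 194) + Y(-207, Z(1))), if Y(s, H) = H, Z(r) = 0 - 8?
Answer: 1/17649 ≈ 5.6660e-5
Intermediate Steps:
E(G, b) = -107*b + 197*G
Z(r) = -8
1/(E(195, 194) + Y(-207, Z(1))) = 1/((-107*194 + 197*195) - 8) = 1/((-20758 + 38415) - 8) = 1/(17657 - 8) = 1/17649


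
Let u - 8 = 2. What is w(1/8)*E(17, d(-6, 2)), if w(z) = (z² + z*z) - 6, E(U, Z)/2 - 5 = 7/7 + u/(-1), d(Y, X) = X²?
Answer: 191/4 ≈ 47.750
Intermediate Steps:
u = 10 (u = 8 + 2 = 10)
E(U, Z) = -8 (E(U, Z) = 10 + 2*(7/7 + 10/(-1)) = 10 + 2*(7*(⅐) + 10*(-1)) = 10 + 2*(1 - 10) = 10 + 2*(-9) = 10 - 18 = -8)
w(z) = -6 + 2*z² (w(z) = (z² + z²) - 6 = 2*z² - 6 = -6 + 2*z²)
w(1/8)*E(17, d(-6, 2)) = (-6 + 2*(1/8)²)*(-8) = (-6 + 2*(⅛)²)*(-8) = (-6 + 2*(1/64))*(-8) = (-6 + 1/32)*(-8) = -191/32*(-8) = 191/4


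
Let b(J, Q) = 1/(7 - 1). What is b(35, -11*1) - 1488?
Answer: -8927/6 ≈ -1487.8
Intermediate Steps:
b(J, Q) = ⅙ (b(J, Q) = 1/6 = ⅙)
b(35, -11*1) - 1488 = ⅙ - 1488 = -8927/6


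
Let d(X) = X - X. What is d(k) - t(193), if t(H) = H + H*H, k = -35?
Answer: -37442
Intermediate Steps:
d(X) = 0
t(H) = H + H²
d(k) - t(193) = 0 - 193*(1 + 193) = 0 - 193*194 = 0 - 1*37442 = 0 - 37442 = -37442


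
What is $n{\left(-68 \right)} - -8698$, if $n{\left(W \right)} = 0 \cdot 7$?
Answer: $8698$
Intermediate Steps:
$n{\left(W \right)} = 0$
$n{\left(-68 \right)} - -8698 = 0 - -8698 = 0 + 8698 = 8698$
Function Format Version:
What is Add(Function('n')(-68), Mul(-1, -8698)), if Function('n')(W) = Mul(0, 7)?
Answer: 8698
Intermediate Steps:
Function('n')(W) = 0
Add(Function('n')(-68), Mul(-1, -8698)) = Add(0, Mul(-1, -8698)) = Add(0, 8698) = 8698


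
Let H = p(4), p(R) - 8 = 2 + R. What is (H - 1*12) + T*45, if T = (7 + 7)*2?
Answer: 1262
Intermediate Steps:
T = 28 (T = 14*2 = 28)
p(R) = 10 + R (p(R) = 8 + (2 + R) = 10 + R)
H = 14 (H = 10 + 4 = 14)
(H - 1*12) + T*45 = (14 - 1*12) + 28*45 = (14 - 12) + 1260 = 2 + 1260 = 1262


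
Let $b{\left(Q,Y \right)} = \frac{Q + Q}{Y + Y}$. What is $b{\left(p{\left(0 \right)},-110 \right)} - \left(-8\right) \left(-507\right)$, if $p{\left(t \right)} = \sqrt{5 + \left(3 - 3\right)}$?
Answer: $-4056 - \frac{\sqrt{5}}{110} \approx -4056.0$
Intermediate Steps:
$p{\left(t \right)} = \sqrt{5}$ ($p{\left(t \right)} = \sqrt{5 + \left(3 - 3\right)} = \sqrt{5 + 0} = \sqrt{5}$)
$b{\left(Q,Y \right)} = \frac{Q}{Y}$ ($b{\left(Q,Y \right)} = \frac{2 Q}{2 Y} = 2 Q \frac{1}{2 Y} = \frac{Q}{Y}$)
$b{\left(p{\left(0 \right)},-110 \right)} - \left(-8\right) \left(-507\right) = \frac{\sqrt{5}}{-110} - \left(-8\right) \left(-507\right) = \sqrt{5} \left(- \frac{1}{110}\right) - 4056 = - \frac{\sqrt{5}}{110} - 4056 = -4056 - \frac{\sqrt{5}}{110}$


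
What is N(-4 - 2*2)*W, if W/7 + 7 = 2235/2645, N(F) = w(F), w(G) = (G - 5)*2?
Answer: 592592/529 ≈ 1120.2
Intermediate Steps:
w(G) = -10 + 2*G (w(G) = (-5 + G)*2 = -10 + 2*G)
N(F) = -10 + 2*F
W = -22792/529 (W = -49 + 7*(2235/2645) = -49 + 7*(2235*(1/2645)) = -49 + 7*(447/529) = -49 + 3129/529 = -22792/529 ≈ -43.085)
N(-4 - 2*2)*W = (-10 + 2*(-4 - 2*2))*(-22792/529) = (-10 + 2*(-4 - 4))*(-22792/529) = (-10 + 2*(-8))*(-22792/529) = (-10 - 16)*(-22792/529) = -26*(-22792/529) = 592592/529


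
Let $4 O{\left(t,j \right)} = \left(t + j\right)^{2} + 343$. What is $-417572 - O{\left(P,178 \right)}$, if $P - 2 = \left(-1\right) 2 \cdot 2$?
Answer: $- \frac{1701607}{4} \approx -4.254 \cdot 10^{5}$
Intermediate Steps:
$P = -2$ ($P = 2 + \left(-1\right) 2 \cdot 2 = 2 - 4 = -2$)
$O{\left(t,j \right)} = \frac{343}{4} + \frac{\left(j + t\right)^{2}}{4}$ ($O{\left(t,j \right)} = \frac{\left(t + j\right)^{2} + 343}{4} = \frac{\left(j + t\right)^{2} + 343}{4} = \frac{343 + \left(j + t\right)^{2}}{4} = \frac{343}{4} + \frac{\left(j + t\right)^{2}}{4}$)
$-417572 - O{\left(P,178 \right)} = -417572 - \left(\frac{343}{4} + \frac{\left(178 - 2\right)^{2}}{4}\right) = -417572 - \left(\frac{343}{4} + \frac{176^{2}}{4}\right) = -417572 - \left(\frac{343}{4} + \frac{1}{4} \cdot 30976\right) = -417572 - \left(\frac{343}{4} + 7744\right) = -417572 - \frac{31319}{4} = - \frac{1701607}{4}$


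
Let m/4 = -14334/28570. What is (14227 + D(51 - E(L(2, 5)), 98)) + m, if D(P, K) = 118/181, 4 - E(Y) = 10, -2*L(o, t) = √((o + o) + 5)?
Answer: 36781614517/2585585 ≈ 14226.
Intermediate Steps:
L(o, t) = -√(5 + 2*o)/2 (L(o, t) = -√((o + o) + 5)/2 = -√(2*o + 5)/2 = -√(5 + 2*o)/2)
m = -28668/14285 (m = 4*(-14334/28570) = 4*(-14334*1/28570) = 4*(-7167/14285) = -28668/14285 ≈ -2.0069)
E(Y) = -6 (E(Y) = 4 - 1*10 = 4 - 10 = -6)
D(P, K) = 118/181 (D(P, K) = 118*(1/181) = 118/181)
(14227 + D(51 - E(L(2, 5)), 98)) + m = (14227 + 118/181) - 28668/14285 = 2575205/181 - 28668/14285 = 36781614517/2585585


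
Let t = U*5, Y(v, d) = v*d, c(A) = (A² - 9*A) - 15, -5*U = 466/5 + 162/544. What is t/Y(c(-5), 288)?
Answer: -127157/21542400 ≈ -0.0059026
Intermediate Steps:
U = -127157/6800 (U = -(466/5 + 162/544)/5 = -(466*(⅕) + 162*(1/544))/5 = -(466/5 + 81/272)/5 = -⅕*127157/1360 = -127157/6800 ≈ -18.700)
c(A) = -15 + A² - 9*A
Y(v, d) = d*v
t = -127157/1360 (t = -127157/6800*5 = -127157/1360 ≈ -93.498)
t/Y(c(-5), 288) = -127157*1/(288*(-15 + (-5)² - 9*(-5)))/1360 = -127157*1/(288*(-15 + 25 + 45))/1360 = -127157/(1360*(288*55)) = -127157/1360/15840 = -127157/1360*1/15840 = -127157/21542400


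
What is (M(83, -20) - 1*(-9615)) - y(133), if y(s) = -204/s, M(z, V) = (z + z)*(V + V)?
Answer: 395879/133 ≈ 2976.5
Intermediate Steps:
M(z, V) = 4*V*z (M(z, V) = (2*z)*(2*V) = 4*V*z)
(M(83, -20) - 1*(-9615)) - y(133) = (4*(-20)*83 - 1*(-9615)) - (-204)/133 = (-6640 + 9615) - (-204)/133 = 2975 - 1*(-204/133) = 2975 + 204/133 = 395879/133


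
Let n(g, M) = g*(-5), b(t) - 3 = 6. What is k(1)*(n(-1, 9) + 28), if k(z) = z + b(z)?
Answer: 330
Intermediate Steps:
b(t) = 9 (b(t) = 3 + 6 = 9)
k(z) = 9 + z (k(z) = z + 9 = 9 + z)
n(g, M) = -5*g
k(1)*(n(-1, 9) + 28) = (9 + 1)*(-5*(-1) + 28) = 10*(5 + 28) = 10*33 = 330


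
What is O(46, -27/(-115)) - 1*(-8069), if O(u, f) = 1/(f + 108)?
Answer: 100434958/12447 ≈ 8069.0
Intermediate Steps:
O(u, f) = 1/(108 + f)
O(46, -27/(-115)) - 1*(-8069) = 1/(108 - 27/(-115)) - 1*(-8069) = 1/(108 - 27*(-1/115)) + 8069 = 1/(108 + 27/115) + 8069 = 1/(12447/115) + 8069 = 115/12447 + 8069 = 100434958/12447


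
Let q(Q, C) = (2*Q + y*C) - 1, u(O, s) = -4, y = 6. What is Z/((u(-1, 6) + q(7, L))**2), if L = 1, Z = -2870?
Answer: -574/45 ≈ -12.756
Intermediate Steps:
q(Q, C) = -1 + 2*Q + 6*C (q(Q, C) = (2*Q + 6*C) - 1 = -1 + 2*Q + 6*C)
Z/((u(-1, 6) + q(7, L))**2) = -2870/(-4 + (-1 + 2*7 + 6*1))**2 = -2870/(-4 + (-1 + 14 + 6))**2 = -2870/(-4 + 19)**2 = -2870/(15**2) = -2870/225 = -2870*1/225 = -574/45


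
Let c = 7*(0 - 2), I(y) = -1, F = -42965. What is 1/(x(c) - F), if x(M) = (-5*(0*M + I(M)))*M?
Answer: 1/42895 ≈ 2.3313e-5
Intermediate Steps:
c = -14 (c = 7*(-2) = -14)
x(M) = 5*M (x(M) = (-5*(0*M - 1))*M = (-5*(0 - 1))*M = (-5*(-1))*M = 5*M)
1/(x(c) - F) = 1/(5*(-14) - 1*(-42965)) = 1/(-70 + 42965) = 1/42895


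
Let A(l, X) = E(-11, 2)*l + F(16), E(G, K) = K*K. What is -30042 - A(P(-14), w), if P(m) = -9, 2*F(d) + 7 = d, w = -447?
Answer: -60021/2 ≈ -30011.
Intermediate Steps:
F(d) = -7/2 + d/2
E(G, K) = K²
A(l, X) = 9/2 + 4*l (A(l, X) = 2²*l + (-7/2 + (½)*16) = 4*l + (-7/2 + 8) = 4*l + 9/2 = 9/2 + 4*l)
-30042 - A(P(-14), w) = -30042 - (9/2 + 4*(-9)) = -30042 - (9/2 - 36) = -30042 - 1*(-63/2) = -30042 + 63/2 = -60021/2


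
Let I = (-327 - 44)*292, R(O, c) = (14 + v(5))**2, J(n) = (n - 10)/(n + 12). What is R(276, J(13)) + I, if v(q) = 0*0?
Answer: -108136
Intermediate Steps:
v(q) = 0
J(n) = (-10 + n)/(12 + n)
R(O, c) = 196 (R(O, c) = (14 + 0)**2 = 14**2 = 196)
I = -108332 (I = -371*292 = -108332)
R(276, J(13)) + I = 196 - 108332 = -108136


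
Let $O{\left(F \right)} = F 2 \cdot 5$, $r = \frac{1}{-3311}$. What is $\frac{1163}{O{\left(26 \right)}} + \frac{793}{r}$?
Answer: $- \frac{682660817}{260} \approx -2.6256 \cdot 10^{6}$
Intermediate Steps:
$r = - \frac{1}{3311} \approx -0.00030202$
$O{\left(F \right)} = 10 F$ ($O{\left(F \right)} = 2 F 5 = 10 F$)
$\frac{1163}{O{\left(26 \right)}} + \frac{793}{r} = \frac{1163}{10 \cdot 26} + \frac{793}{- \frac{1}{3311}} = \frac{1163}{260} + 793 \left(-3311\right) = 1163 \cdot \frac{1}{260} - 2625623 = \frac{1163}{260} - 2625623 = - \frac{682660817}{260}$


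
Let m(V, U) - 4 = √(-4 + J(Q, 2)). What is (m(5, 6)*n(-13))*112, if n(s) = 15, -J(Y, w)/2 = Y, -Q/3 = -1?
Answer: 6720 + 1680*I*√10 ≈ 6720.0 + 5312.6*I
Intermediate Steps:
Q = 3 (Q = -3*(-1) = 3)
J(Y, w) = -2*Y
m(V, U) = 4 + I*√10 (m(V, U) = 4 + √(-4 - 2*3) = 4 + √(-4 - 6) = 4 + √(-10) = 4 + I*√10)
(m(5, 6)*n(-13))*112 = ((4 + I*√10)*15)*112 = (60 + 15*I*√10)*112 = 6720 + 1680*I*√10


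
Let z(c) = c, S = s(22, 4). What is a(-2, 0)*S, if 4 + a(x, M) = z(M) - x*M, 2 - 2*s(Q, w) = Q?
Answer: 40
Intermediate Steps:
s(Q, w) = 1 - Q/2
S = -10 (S = 1 - ½*22 = 1 - 11 = -10)
a(x, M) = -4 + M - M*x (a(x, M) = -4 + (M - x*M) = -4 + (M - M*x) = -4 + M - M*x)
a(-2, 0)*S = (-4 + 0 - 1*0*(-2))*(-10) = (-4 + 0 + 0)*(-10) = -4*(-10) = 40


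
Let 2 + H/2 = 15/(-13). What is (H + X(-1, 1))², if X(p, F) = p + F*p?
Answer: 11664/169 ≈ 69.018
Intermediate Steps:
H = -82/13 (H = -4 + 2*(15/(-13)) = -4 + 2*(15*(-1/13)) = -4 + 2*(-15/13) = -4 - 30/13 = -82/13 ≈ -6.3077)
(H + X(-1, 1))² = (-82/13 - (1 + 1))² = (-82/13 - 1*2)² = (-82/13 - 2)² = (-108/13)² = 11664/169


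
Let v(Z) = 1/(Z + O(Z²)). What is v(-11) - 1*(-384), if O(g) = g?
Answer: 42241/110 ≈ 384.01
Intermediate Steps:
v(Z) = 1/(Z + Z²)
v(-11) - 1*(-384) = 1/((-11)*(1 - 11)) - 1*(-384) = -1/11/(-10) + 384 = -1/11*(-⅒) + 384 = 1/110 + 384 = 42241/110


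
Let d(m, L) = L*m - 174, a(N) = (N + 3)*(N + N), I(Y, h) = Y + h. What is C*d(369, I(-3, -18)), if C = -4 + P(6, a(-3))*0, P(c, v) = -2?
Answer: 31692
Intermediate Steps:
a(N) = 2*N*(3 + N) (a(N) = (3 + N)*(2*N) = 2*N*(3 + N))
d(m, L) = -174 + L*m
C = -4 (C = -4 - 2*0 = -4 + 0 = -4)
C*d(369, I(-3, -18)) = -4*(-174 + (-3 - 18)*369) = -4*(-174 - 21*369) = -4*(-174 - 7749) = -4*(-7923) = 31692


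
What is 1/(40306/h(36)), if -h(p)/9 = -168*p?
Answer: 3888/2879 ≈ 1.3505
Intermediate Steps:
h(p) = 1512*p (h(p) = -(-1512)*p = 1512*p)
1/(40306/h(36)) = 1/(40306/((1512*36))) = 1/(40306/54432) = 1/(40306*(1/54432)) = 1/(2879/3888) = 3888/2879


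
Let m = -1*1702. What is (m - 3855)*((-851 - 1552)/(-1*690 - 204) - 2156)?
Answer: 3565854659/298 ≈ 1.1966e+7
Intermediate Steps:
m = -1702
(m - 3855)*((-851 - 1552)/(-1*690 - 204) - 2156) = (-1702 - 3855)*((-851 - 1552)/(-1*690 - 204) - 2156) = -5557*(-2403/(-690 - 204) - 2156) = -5557*(-2403/(-894) - 2156) = -5557*(-2403*(-1/894) - 2156) = -5557*(801/298 - 2156) = -5557*(-641687/298) = 3565854659/298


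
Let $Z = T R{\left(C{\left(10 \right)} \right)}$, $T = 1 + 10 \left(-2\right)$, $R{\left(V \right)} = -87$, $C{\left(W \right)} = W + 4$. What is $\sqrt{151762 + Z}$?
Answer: $\sqrt{153415} \approx 391.68$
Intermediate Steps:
$C{\left(W \right)} = 4 + W$
$T = -19$ ($T = 1 - 20 = -19$)
$Z = 1653$ ($Z = \left(-19\right) \left(-87\right) = 1653$)
$\sqrt{151762 + Z} = \sqrt{151762 + 1653} = \sqrt{153415}$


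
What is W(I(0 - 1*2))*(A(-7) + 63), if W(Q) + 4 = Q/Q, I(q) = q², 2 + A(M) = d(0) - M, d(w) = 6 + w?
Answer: -222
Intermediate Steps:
A(M) = 4 - M (A(M) = -2 + ((6 + 0) - M) = -2 + (6 - M) = 4 - M)
W(Q) = -3 (W(Q) = -4 + Q/Q = -4 + 1 = -3)
W(I(0 - 1*2))*(A(-7) + 63) = -3*((4 - 1*(-7)) + 63) = -3*((4 + 7) + 63) = -3*(11 + 63) = -3*74 = -222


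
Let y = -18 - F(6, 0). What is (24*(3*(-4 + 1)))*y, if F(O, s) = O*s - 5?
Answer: 2808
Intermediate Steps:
F(O, s) = -5 + O*s
y = -13 (y = -18 - (-5 + 6*0) = -18 - (-5 + 0) = -18 - 1*(-5) = -18 + 5 = -13)
(24*(3*(-4 + 1)))*y = (24*(3*(-4 + 1)))*(-13) = (24*(3*(-3)))*(-13) = (24*(-9))*(-13) = -216*(-13) = 2808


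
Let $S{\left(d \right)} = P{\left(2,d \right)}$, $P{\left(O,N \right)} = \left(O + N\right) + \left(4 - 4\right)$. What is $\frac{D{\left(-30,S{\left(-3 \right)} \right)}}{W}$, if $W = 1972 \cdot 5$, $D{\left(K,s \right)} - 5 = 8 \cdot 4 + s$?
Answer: $\frac{9}{2465} \approx 0.0036511$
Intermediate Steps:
$P{\left(O,N \right)} = N + O$ ($P{\left(O,N \right)} = \left(N + O\right) + 0 = N + O$)
$S{\left(d \right)} = 2 + d$ ($S{\left(d \right)} = d + 2 = 2 + d$)
$D{\left(K,s \right)} = 37 + s$ ($D{\left(K,s \right)} = 5 + \left(8 \cdot 4 + s\right) = 5 + \left(32 + s\right) = 37 + s$)
$W = 9860$
$\frac{D{\left(-30,S{\left(-3 \right)} \right)}}{W} = \frac{37 + \left(2 - 3\right)}{9860} = \left(37 - 1\right) \frac{1}{9860} = 36 \cdot \frac{1}{9860} = \frac{9}{2465}$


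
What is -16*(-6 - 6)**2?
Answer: -2304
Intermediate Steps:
-16*(-6 - 6)**2 = -16*(-12)**2 = -16*144 = -2304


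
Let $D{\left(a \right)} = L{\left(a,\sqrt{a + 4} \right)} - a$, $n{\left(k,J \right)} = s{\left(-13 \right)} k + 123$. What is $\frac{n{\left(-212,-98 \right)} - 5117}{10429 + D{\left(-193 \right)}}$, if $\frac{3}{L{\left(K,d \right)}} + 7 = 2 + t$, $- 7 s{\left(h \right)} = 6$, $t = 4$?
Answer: $- \frac{33686}{74333} \approx -0.45318$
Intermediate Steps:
$s{\left(h \right)} = - \frac{6}{7}$ ($s{\left(h \right)} = \left(- \frac{1}{7}\right) 6 = - \frac{6}{7}$)
$n{\left(k,J \right)} = 123 - \frac{6 k}{7}$ ($n{\left(k,J \right)} = - \frac{6 k}{7} + 123 = 123 - \frac{6 k}{7}$)
$L{\left(K,d \right)} = -3$ ($L{\left(K,d \right)} = \frac{3}{-7 + \left(2 + 4\right)} = \frac{3}{-7 + 6} = \frac{3}{-1} = 3 \left(-1\right) = -3$)
$D{\left(a \right)} = -3 - a$
$\frac{n{\left(-212,-98 \right)} - 5117}{10429 + D{\left(-193 \right)}} = \frac{\left(123 - - \frac{1272}{7}\right) - 5117}{10429 - -190} = \frac{\left(123 + \frac{1272}{7}\right) - 5117}{10429 + \left(-3 + 193\right)} = \frac{\frac{2133}{7} - 5117}{10429 + 190} = - \frac{33686}{7 \cdot 10619} = \left(- \frac{33686}{7}\right) \frac{1}{10619} = - \frac{33686}{74333}$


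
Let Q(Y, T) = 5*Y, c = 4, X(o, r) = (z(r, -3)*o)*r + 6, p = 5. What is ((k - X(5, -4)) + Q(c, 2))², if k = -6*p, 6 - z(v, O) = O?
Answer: 26896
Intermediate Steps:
z(v, O) = 6 - O
X(o, r) = 6 + 9*o*r (X(o, r) = ((6 - 1*(-3))*o)*r + 6 = ((6 + 3)*o)*r + 6 = (9*o)*r + 6 = 9*o*r + 6 = 6 + 9*o*r)
k = -30 (k = -6*5 = -30)
((k - X(5, -4)) + Q(c, 2))² = ((-30 - (6 + 9*5*(-4))) + 5*4)² = ((-30 - (6 - 180)) + 20)² = ((-30 - 1*(-174)) + 20)² = ((-30 + 174) + 20)² = (144 + 20)² = 164² = 26896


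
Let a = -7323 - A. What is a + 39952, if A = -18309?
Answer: 50938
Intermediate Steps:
a = 10986 (a = -7323 - 1*(-18309) = -7323 + 18309 = 10986)
a + 39952 = 10986 + 39952 = 50938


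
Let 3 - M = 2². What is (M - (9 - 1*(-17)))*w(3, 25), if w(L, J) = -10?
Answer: 270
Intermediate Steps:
M = -1 (M = 3 - 1*2² = 3 - 1*4 = 3 - 4 = -1)
(M - (9 - 1*(-17)))*w(3, 25) = (-1 - (9 - 1*(-17)))*(-10) = (-1 - (9 + 17))*(-10) = (-1 - 1*26)*(-10) = (-1 - 26)*(-10) = -27*(-10) = 270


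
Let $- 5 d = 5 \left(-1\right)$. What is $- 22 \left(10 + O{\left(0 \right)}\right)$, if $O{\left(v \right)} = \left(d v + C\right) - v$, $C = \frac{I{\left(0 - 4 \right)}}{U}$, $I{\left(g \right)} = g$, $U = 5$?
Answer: $- \frac{1012}{5} \approx -202.4$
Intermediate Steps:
$d = 1$ ($d = - \frac{5 \left(-1\right)}{5} = \left(- \frac{1}{5}\right) \left(-5\right) = 1$)
$C = - \frac{4}{5}$ ($C = \frac{0 - 4}{5} = \left(0 - 4\right) \frac{1}{5} = \left(-4\right) \frac{1}{5} = - \frac{4}{5} \approx -0.8$)
$O{\left(v \right)} = - \frac{4}{5}$ ($O{\left(v \right)} = \left(1 v - \frac{4}{5}\right) - v = \left(v - \frac{4}{5}\right) - v = \left(- \frac{4}{5} + v\right) - v = - \frac{4}{5}$)
$- 22 \left(10 + O{\left(0 \right)}\right) = - 22 \left(10 - \frac{4}{5}\right) = \left(-22\right) \frac{46}{5} = - \frac{1012}{5}$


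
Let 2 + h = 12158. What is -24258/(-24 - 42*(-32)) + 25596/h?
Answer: -3626299/222860 ≈ -16.272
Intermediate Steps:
h = 12156 (h = -2 + 12158 = 12156)
-24258/(-24 - 42*(-32)) + 25596/h = -24258/(-24 - 42*(-32)) + 25596/12156 = -24258/(-24 + 1344) + 25596*(1/12156) = -24258/1320 + 2133/1013 = -24258*1/1320 + 2133/1013 = -4043/220 + 2133/1013 = -3626299/222860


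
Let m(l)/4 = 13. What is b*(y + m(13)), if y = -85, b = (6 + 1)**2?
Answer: -1617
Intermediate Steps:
b = 49 (b = 7**2 = 49)
m(l) = 52 (m(l) = 4*13 = 52)
b*(y + m(13)) = 49*(-85 + 52) = 49*(-33) = -1617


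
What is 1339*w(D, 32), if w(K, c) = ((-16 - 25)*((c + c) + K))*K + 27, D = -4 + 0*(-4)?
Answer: 13211913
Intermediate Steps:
D = -4 (D = -4 + 0 = -4)
w(K, c) = 27 + K*(-82*c - 41*K) (w(K, c) = (-41*(2*c + K))*K + 27 = (-41*(K + 2*c))*K + 27 = (-82*c - 41*K)*K + 27 = K*(-82*c - 41*K) + 27 = 27 + K*(-82*c - 41*K))
1339*w(D, 32) = 1339*(27 - 41*(-4)**2 - 82*(-4)*32) = 1339*(27 - 41*16 + 10496) = 1339*(27 - 656 + 10496) = 1339*9867 = 13211913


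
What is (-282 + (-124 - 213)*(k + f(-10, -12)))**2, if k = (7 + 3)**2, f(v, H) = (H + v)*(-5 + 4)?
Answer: 1713628816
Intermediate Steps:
f(v, H) = -H - v (f(v, H) = (H + v)*(-1) = -H - v)
k = 100 (k = 10**2 = 100)
(-282 + (-124 - 213)*(k + f(-10, -12)))**2 = (-282 + (-124 - 213)*(100 + (-1*(-12) - 1*(-10))))**2 = (-282 - 337*(100 + (12 + 10)))**2 = (-282 - 337*(100 + 22))**2 = (-282 - 337*122)**2 = (-282 - 41114)**2 = (-41396)**2 = 1713628816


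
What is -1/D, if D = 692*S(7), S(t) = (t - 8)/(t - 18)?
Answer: -11/692 ≈ -0.015896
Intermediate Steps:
S(t) = (-8 + t)/(-18 + t)
D = 692/11 (D = 692*((-8 + 7)/(-18 + 7)) = 692*(-1/(-11)) = 692*(-1/11*(-1)) = 692*(1/11) = 692/11 ≈ 62.909)
-1/D = -1/692/11 = -1*11/692 = -11/692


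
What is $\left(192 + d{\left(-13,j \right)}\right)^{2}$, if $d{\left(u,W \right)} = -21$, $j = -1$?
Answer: $29241$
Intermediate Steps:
$\left(192 + d{\left(-13,j \right)}\right)^{2} = \left(192 - 21\right)^{2} = 171^{2} = 29241$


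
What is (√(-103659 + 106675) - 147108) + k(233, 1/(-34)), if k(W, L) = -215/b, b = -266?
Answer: -39130513/266 + 2*√754 ≈ -1.4705e+5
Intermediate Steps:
k(W, L) = 215/266 (k(W, L) = -215/(-266) = -215*(-1/266) = 215/266)
(√(-103659 + 106675) - 147108) + k(233, 1/(-34)) = (√(-103659 + 106675) - 147108) + 215/266 = (√3016 - 147108) + 215/266 = (2*√754 - 147108) + 215/266 = (-147108 + 2*√754) + 215/266 = -39130513/266 + 2*√754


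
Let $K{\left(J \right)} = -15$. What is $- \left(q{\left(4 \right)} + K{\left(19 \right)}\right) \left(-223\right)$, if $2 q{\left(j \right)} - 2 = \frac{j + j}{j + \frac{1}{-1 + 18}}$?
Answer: $- \frac{200254}{69} \approx -2902.2$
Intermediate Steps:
$q{\left(j \right)} = 1 + \frac{j}{\frac{1}{17} + j}$ ($q{\left(j \right)} = 1 + \frac{\left(j + j\right) \frac{1}{j + \frac{1}{-1 + 18}}}{2} = 1 + \frac{2 j \frac{1}{j + \frac{1}{17}}}{2} = 1 + \frac{2 j \frac{1}{\frac{1}{17} + j}}{2} = 1 + \frac{j}{\frac{1}{17} + j}$)
$- \left(q{\left(4 \right)} + K{\left(19 \right)}\right) \left(-223\right) = - \left(\frac{1 + 34 \cdot 4}{1 + 17 \cdot 4} - 15\right) \left(-223\right) = - \left(\frac{1 + 136}{1 + 68} - 15\right) \left(-223\right) = - \left(\frac{1}{69} \cdot 137 - 15\right) \left(-223\right) = - \left(\frac{137}{69} - 15\right) \left(-223\right) = - \frac{\left(-898\right) \left(-223\right)}{69} = \left(-1\right) \frac{200254}{69} = - \frac{200254}{69}$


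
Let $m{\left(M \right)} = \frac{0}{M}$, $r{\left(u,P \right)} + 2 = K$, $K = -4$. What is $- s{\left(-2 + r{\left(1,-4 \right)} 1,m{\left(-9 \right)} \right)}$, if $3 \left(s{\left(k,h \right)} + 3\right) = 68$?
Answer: $- \frac{59}{3} \approx -19.667$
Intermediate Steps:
$r{\left(u,P \right)} = -6$ ($r{\left(u,P \right)} = -2 - 4 = -6$)
$m{\left(M \right)} = 0$
$s{\left(k,h \right)} = \frac{59}{3}$ ($s{\left(k,h \right)} = -3 + \frac{1}{3} \cdot 68 = -3 + \frac{68}{3} = \frac{59}{3}$)
$- s{\left(-2 + r{\left(1,-4 \right)} 1,m{\left(-9 \right)} \right)} = \left(-1\right) \frac{59}{3} = - \frac{59}{3}$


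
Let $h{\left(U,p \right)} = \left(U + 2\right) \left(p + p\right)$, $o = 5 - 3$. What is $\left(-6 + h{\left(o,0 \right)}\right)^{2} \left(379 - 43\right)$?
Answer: $12096$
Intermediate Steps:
$o = 2$ ($o = 5 - 3 = 2$)
$h{\left(U,p \right)} = 2 p \left(2 + U\right)$ ($h{\left(U,p \right)} = \left(2 + U\right) 2 p = 2 p \left(2 + U\right)$)
$\left(-6 + h{\left(o,0 \right)}\right)^{2} \left(379 - 43\right) = \left(-6 + 2 \cdot 0 \left(2 + 2\right)\right)^{2} \left(379 - 43\right) = \left(-6 + 2 \cdot 0 \cdot 4\right)^{2} \cdot 336 = \left(-6 + 0\right)^{2} \cdot 336 = \left(-6\right)^{2} \cdot 336 = 36 \cdot 336 = 12096$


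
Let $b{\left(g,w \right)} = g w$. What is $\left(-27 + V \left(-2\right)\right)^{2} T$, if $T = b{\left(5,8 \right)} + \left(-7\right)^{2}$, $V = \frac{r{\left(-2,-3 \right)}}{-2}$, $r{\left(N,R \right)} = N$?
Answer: $74849$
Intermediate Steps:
$V = 1$ ($V = - \frac{2}{-2} = \left(-2\right) \left(- \frac{1}{2}\right) = 1$)
$T = 89$ ($T = 5 \cdot 8 + \left(-7\right)^{2} = 40 + 49 = 89$)
$\left(-27 + V \left(-2\right)\right)^{2} T = \left(-27 + 1 \left(-2\right)\right)^{2} \cdot 89 = \left(-27 - 2\right)^{2} \cdot 89 = \left(-29\right)^{2} \cdot 89 = 841 \cdot 89 = 74849$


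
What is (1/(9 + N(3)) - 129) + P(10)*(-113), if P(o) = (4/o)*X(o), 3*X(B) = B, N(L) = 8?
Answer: -14260/51 ≈ -279.61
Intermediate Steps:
X(B) = B/3
P(o) = 4/3 (P(o) = (4/o)*(o/3) = 4/3)
(1/(9 + N(3)) - 129) + P(10)*(-113) = (1/(9 + 8) - 129) + (4/3)*(-113) = (1/17 - 129) - 452/3 = -2192/17 - 452/3 = -14260/51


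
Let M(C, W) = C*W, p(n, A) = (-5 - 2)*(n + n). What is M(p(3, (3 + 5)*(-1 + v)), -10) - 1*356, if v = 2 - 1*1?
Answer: 64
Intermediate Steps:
v = 1 (v = 2 - 1 = 1)
p(n, A) = -14*n
M(p(3, (3 + 5)*(-1 + v)), -10) - 1*356 = -14*3*(-10) - 1*356 = -42*(-10) - 356 = 420 - 356 = 64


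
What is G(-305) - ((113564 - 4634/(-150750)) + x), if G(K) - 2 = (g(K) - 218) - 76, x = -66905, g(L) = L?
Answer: -3561923317/75375 ≈ -47256.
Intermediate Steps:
G(K) = -292 + K (G(K) = 2 + ((K - 218) - 76) = 2 + ((-218 + K) - 76) = 2 + (-294 + K) = -292 + K)
G(-305) - ((113564 - 4634/(-150750)) + x) = (-292 - 305) - ((113564 - 4634/(-150750)) - 66905) = -597 - ((113564 - 4634*(-1/150750)) - 66905) = -597 - ((113564 + 2317/75375) - 66905) = -597 - (8559888817/75375 - 66905) = -597 - 1*3516924442/75375 = -597 - 3516924442/75375 = -3561923317/75375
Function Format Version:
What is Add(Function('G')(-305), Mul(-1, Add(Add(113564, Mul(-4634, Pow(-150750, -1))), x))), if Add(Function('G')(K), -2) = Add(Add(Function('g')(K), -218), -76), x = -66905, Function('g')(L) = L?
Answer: Rational(-3561923317, 75375) ≈ -47256.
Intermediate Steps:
Function('G')(K) = Add(-292, K) (Function('G')(K) = Add(2, Add(Add(K, -218), -76)) = Add(2, Add(Add(-218, K), -76)) = Add(2, Add(-294, K)) = Add(-292, K))
Add(Function('G')(-305), Mul(-1, Add(Add(113564, Mul(-4634, Pow(-150750, -1))), x))) = Add(Add(-292, -305), Mul(-1, Add(Add(113564, Mul(-4634, Pow(-150750, -1))), -66905))) = Add(-597, Mul(-1, Add(Add(113564, Mul(-4634, Rational(-1, 150750))), -66905))) = Add(-597, Mul(-1, Add(Add(113564, Rational(2317, 75375)), -66905))) = Add(-597, Mul(-1, Add(Rational(8559888817, 75375), -66905))) = Add(-597, Mul(-1, Rational(3516924442, 75375))) = Add(-597, Rational(-3516924442, 75375)) = Rational(-3561923317, 75375)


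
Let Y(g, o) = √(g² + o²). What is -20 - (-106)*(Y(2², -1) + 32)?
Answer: 3372 + 106*√17 ≈ 3809.1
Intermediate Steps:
-20 - (-106)*(Y(2², -1) + 32) = -20 - (-106)*(√((2²)² + (-1)²) + 32) = -20 - (-106)*(√(4² + 1) + 32) = -20 - (-106)*(√(16 + 1) + 32) = -20 - (-106)*(√17 + 32) = -20 - (-106)*(32 + √17) = -20 - (-3392 - 106*√17) = -20 + (3392 + 106*√17) = 3372 + 106*√17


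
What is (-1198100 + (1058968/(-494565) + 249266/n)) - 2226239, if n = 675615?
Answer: -25426531718140779/7425234055 ≈ -3.4243e+6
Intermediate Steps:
(-1198100 + (1058968/(-494565) + 249266/n)) - 2226239 = (-1198100 + (1058968/(-494565) + 249266/675615)) - 2226239 = (-1198100 + (1058968*(-1/494565) + 249266*(1/675615))) - 2226239 = (-1198100 + (-1058968/494565 + 249266/675615)) - 2226239 = (-1198100 - 13159476134/7425234055) - 2226239 = -8896186080771634/7425234055 - 2226239 = -25426531718140779/7425234055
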